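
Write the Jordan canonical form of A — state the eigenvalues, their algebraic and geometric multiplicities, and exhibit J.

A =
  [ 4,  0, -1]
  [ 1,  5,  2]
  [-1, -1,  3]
J_3(4)

The characteristic polynomial is
  det(x·I − A) = x^3 - 12*x^2 + 48*x - 64 = (x - 4)^3

Eigenvalues and multiplicities (the geometric multiplicity of λ is n − rank(A − λI), which equals the number of Jordan blocks for λ):
  λ = 4: algebraic multiplicity = 3, geometric multiplicity = 1

Determining the block sizes for each eigenvalue:
  λ = 4: one block (gm = 1), so the single block has size am = 3 → block sizes [3]

Assembling the blocks gives a Jordan form
J =
  [4, 1, 0]
  [0, 4, 1]
  [0, 0, 4]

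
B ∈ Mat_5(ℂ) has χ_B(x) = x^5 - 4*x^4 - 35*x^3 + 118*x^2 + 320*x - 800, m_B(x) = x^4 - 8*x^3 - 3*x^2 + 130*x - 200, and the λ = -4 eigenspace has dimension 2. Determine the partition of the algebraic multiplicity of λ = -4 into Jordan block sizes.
Block sizes for λ = -4: [1, 1]

Step 1 — from the characteristic polynomial, algebraic multiplicity of λ = -4 is 2. From dim ker(B − (-4)·I) = 2, there are exactly 2 Jordan blocks for λ = -4.
Step 2 — from the minimal polynomial, the factor (x + 4) tells us the largest block for λ = -4 has size 1.
Step 3 — with total size 2, 2 blocks, and largest block 1, the block sizes (in nonincreasing order) are [1, 1].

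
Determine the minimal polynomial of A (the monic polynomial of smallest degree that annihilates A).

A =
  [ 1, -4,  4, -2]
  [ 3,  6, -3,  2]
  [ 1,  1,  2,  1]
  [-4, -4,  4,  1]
x^4 - 10*x^3 + 36*x^2 - 54*x + 27

The characteristic polynomial is χ_A(x) = (x - 3)^3*(x - 1), so the eigenvalues are known. The minimal polynomial is
  m_A(x) = Π_λ (x − λ)^{k_λ}
where k_λ is the size of the *largest* Jordan block for λ (equivalently, the smallest k with (A − λI)^k v = 0 for every generalised eigenvector v of λ).

  λ = 1: largest Jordan block has size 1, contributing (x − 1)
  λ = 3: largest Jordan block has size 3, contributing (x − 3)^3

So m_A(x) = (x - 3)^3*(x - 1) = x^4 - 10*x^3 + 36*x^2 - 54*x + 27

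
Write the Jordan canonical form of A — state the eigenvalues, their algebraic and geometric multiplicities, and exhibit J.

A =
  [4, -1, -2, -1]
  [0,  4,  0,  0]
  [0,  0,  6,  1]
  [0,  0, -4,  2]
J_2(4) ⊕ J_2(4)

The characteristic polynomial is
  det(x·I − A) = x^4 - 16*x^3 + 96*x^2 - 256*x + 256 = (x - 4)^4

Eigenvalues and multiplicities (the geometric multiplicity of λ is n − rank(A − λI), which equals the number of Jordan blocks for λ):
  λ = 4: algebraic multiplicity = 4, geometric multiplicity = 2

Determining the block sizes for each eigenvalue:
  λ = 4: with am = 4 and gm = 2, the partition is not yet determined (e.g. several partitions of 4 into 2 parts exist). Let N = A − (4)·I. Computing rank(N^1) = 2, rank(N^2) = 0; the number of blocks of size ≥ j is rank(N^{j−1}) − rank(N^j), giving [2, 2]. So we have 2 block(s) of size 2 → block sizes [2, 2]

Assembling the blocks gives a Jordan form
J =
  [4, 1, 0, 0]
  [0, 4, 0, 0]
  [0, 0, 4, 1]
  [0, 0, 0, 4]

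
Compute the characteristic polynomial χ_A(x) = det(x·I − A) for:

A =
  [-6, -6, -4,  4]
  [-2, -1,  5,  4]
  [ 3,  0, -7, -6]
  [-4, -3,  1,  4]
x^4 + 10*x^3 + 33*x^2 + 40*x + 16

Expanding det(x·I − A) (e.g. by cofactor expansion or by noting that A is similar to its Jordan form J, which has the same characteristic polynomial as A) gives
  χ_A(x) = x^4 + 10*x^3 + 33*x^2 + 40*x + 16
which factors as (x + 1)^2*(x + 4)^2. The eigenvalues (with algebraic multiplicities) are λ = -4 with multiplicity 2, λ = -1 with multiplicity 2.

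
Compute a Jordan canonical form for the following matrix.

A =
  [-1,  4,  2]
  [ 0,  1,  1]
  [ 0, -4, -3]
J_2(-1) ⊕ J_1(-1)

The characteristic polynomial is
  det(x·I − A) = x^3 + 3*x^2 + 3*x + 1 = (x + 1)^3

Eigenvalues and multiplicities (the geometric multiplicity of λ is n − rank(A − λI), which equals the number of Jordan blocks for λ):
  λ = -1: algebraic multiplicity = 3, geometric multiplicity = 2

Determining the block sizes for each eigenvalue:
  λ = -1: 2 blocks summing to 3 forces exactly one block of size 2 and the rest size 1 → block sizes [2, 1]

Assembling the blocks gives a Jordan form
J =
  [-1,  1,  0]
  [ 0, -1,  0]
  [ 0,  0, -1]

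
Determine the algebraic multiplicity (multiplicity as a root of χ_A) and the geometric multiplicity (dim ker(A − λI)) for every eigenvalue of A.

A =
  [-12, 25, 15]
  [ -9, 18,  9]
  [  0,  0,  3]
λ = 3: alg = 3, geom = 2

Step 1 — factor the characteristic polynomial to read off the algebraic multiplicities:
  χ_A(x) = (x - 3)^3

Step 2 — compute geometric multiplicities via the rank-nullity identity g(λ) = n − rank(A − λI):
  rank(A − (3)·I) = 1, so dim ker(A − (3)·I) = n − 1 = 2

Summary:
  λ = 3: algebraic multiplicity = 3, geometric multiplicity = 2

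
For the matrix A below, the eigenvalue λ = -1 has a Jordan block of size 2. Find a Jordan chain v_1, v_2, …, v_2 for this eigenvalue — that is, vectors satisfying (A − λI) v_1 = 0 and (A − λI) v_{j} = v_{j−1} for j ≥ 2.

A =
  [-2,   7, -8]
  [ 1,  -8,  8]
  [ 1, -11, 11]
A Jordan chain for λ = -1 of length 2:
v_1 = (-1, 1, 1)ᵀ
v_2 = (1, 0, 0)ᵀ

Let N = A − (-1)·I. We want v_2 with N^2 v_2 = 0 but N^1 v_2 ≠ 0; then v_{j-1} := N · v_j for j = 2, …, 2.

Pick v_2 = (1, 0, 0)ᵀ.
Then v_1 = N · v_2 = (-1, 1, 1)ᵀ.

Sanity check: (A − (-1)·I) v_1 = (0, 0, 0)ᵀ = 0. ✓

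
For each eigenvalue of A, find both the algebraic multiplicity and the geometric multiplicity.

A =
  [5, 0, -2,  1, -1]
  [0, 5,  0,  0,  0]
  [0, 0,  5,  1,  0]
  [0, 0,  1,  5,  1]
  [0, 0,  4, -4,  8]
λ = 5: alg = 2, geom = 2; λ = 6: alg = 3, geom = 1

Step 1 — factor the characteristic polynomial to read off the algebraic multiplicities:
  χ_A(x) = (x - 6)^3*(x - 5)^2

Step 2 — compute geometric multiplicities via the rank-nullity identity g(λ) = n − rank(A − λI):
  rank(A − (5)·I) = 3, so dim ker(A − (5)·I) = n − 3 = 2
  rank(A − (6)·I) = 4, so dim ker(A − (6)·I) = n − 4 = 1

Summary:
  λ = 5: algebraic multiplicity = 2, geometric multiplicity = 2
  λ = 6: algebraic multiplicity = 3, geometric multiplicity = 1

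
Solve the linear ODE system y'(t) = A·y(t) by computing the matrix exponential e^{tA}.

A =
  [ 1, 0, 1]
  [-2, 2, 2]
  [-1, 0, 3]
e^{tA} =
  [-t*exp(2*t) + exp(2*t), 0, t*exp(2*t)]
  [-2*t*exp(2*t), exp(2*t), 2*t*exp(2*t)]
  [-t*exp(2*t), 0, t*exp(2*t) + exp(2*t)]

Strategy: write A = P · J · P⁻¹ where J is a Jordan canonical form, so e^{tA} = P · e^{tJ} · P⁻¹, and e^{tJ} can be computed block-by-block.

A has Jordan form
J =
  [2, 1, 0]
  [0, 2, 0]
  [0, 0, 2]
(up to reordering of blocks).

Per-block formulas:
  For a 2×2 Jordan block J_2(2): exp(t · J_2(2)) = e^(2t)·(I + t·N), where N is the 2×2 nilpotent shift.
  For a 1×1 block at λ = 2: exp(t · [2]) = [e^(2t)].

After assembling e^{tJ} and conjugating by P, we get:

e^{tA} =
  [-t*exp(2*t) + exp(2*t), 0, t*exp(2*t)]
  [-2*t*exp(2*t), exp(2*t), 2*t*exp(2*t)]
  [-t*exp(2*t), 0, t*exp(2*t) + exp(2*t)]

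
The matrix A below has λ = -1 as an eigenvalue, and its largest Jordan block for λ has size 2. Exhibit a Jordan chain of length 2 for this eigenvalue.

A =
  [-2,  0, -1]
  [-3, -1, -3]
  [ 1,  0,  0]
A Jordan chain for λ = -1 of length 2:
v_1 = (-1, -3, 1)ᵀ
v_2 = (1, 0, 0)ᵀ

Let N = A − (-1)·I. We want v_2 with N^2 v_2 = 0 but N^1 v_2 ≠ 0; then v_{j-1} := N · v_j for j = 2, …, 2.

Pick v_2 = (1, 0, 0)ᵀ.
Then v_1 = N · v_2 = (-1, -3, 1)ᵀ.

Sanity check: (A − (-1)·I) v_1 = (0, 0, 0)ᵀ = 0. ✓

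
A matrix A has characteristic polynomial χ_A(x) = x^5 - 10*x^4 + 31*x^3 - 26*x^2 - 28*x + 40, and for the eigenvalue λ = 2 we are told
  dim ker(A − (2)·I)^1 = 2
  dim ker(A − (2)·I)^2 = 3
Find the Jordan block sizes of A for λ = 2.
Block sizes for λ = 2: [2, 1]

From the dimensions of kernels of powers, the number of Jordan blocks of size at least j is d_j − d_{j−1} where d_j = dim ker(N^j) (with d_0 = 0). Computing the differences gives [2, 1].
The number of blocks of size exactly k is (#blocks of size ≥ k) − (#blocks of size ≥ k + 1), so the partition is: 1 block(s) of size 1, 1 block(s) of size 2.
In nonincreasing order the block sizes are [2, 1].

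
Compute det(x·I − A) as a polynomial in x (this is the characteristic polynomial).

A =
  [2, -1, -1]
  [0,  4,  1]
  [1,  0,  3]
x^3 - 9*x^2 + 27*x - 27

Expanding det(x·I − A) (e.g. by cofactor expansion or by noting that A is similar to its Jordan form J, which has the same characteristic polynomial as A) gives
  χ_A(x) = x^3 - 9*x^2 + 27*x - 27
which factors as (x - 3)^3. The eigenvalues (with algebraic multiplicities) are λ = 3 with multiplicity 3.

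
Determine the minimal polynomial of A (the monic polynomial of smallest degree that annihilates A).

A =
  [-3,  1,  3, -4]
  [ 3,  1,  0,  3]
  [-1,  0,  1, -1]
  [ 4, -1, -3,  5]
x^2 - 2*x + 1

The characteristic polynomial is χ_A(x) = (x - 1)^4, so the eigenvalues are known. The minimal polynomial is
  m_A(x) = Π_λ (x − λ)^{k_λ}
where k_λ is the size of the *largest* Jordan block for λ (equivalently, the smallest k with (A − λI)^k v = 0 for every generalised eigenvector v of λ).

  λ = 1: largest Jordan block has size 2, contributing (x − 1)^2

So m_A(x) = (x - 1)^2 = x^2 - 2*x + 1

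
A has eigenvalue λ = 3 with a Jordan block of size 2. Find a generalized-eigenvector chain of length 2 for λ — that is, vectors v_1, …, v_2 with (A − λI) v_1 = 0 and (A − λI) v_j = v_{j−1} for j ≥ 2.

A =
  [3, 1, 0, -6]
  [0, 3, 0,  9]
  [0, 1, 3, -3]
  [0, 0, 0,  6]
A Jordan chain for λ = 3 of length 2:
v_1 = (1, 0, 1, 0)ᵀ
v_2 = (0, 1, 0, 0)ᵀ

Let N = A − (3)·I. We want v_2 with N^2 v_2 = 0 but N^1 v_2 ≠ 0; then v_{j-1} := N · v_j for j = 2, …, 2.

Pick v_2 = (0, 1, 0, 0)ᵀ.
Then v_1 = N · v_2 = (1, 0, 1, 0)ᵀ.

Sanity check: (A − (3)·I) v_1 = (0, 0, 0, 0)ᵀ = 0. ✓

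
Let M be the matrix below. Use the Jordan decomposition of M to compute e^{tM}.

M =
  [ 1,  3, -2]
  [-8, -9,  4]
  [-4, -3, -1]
e^{tM} =
  [4*t*exp(-3*t) + exp(-3*t), 3*t*exp(-3*t), -2*t*exp(-3*t)]
  [-8*t*exp(-3*t), -6*t*exp(-3*t) + exp(-3*t), 4*t*exp(-3*t)]
  [-4*t*exp(-3*t), -3*t*exp(-3*t), 2*t*exp(-3*t) + exp(-3*t)]

Strategy: write M = P · J · P⁻¹ where J is a Jordan canonical form, so e^{tM} = P · e^{tJ} · P⁻¹, and e^{tJ} can be computed block-by-block.

M has Jordan form
J =
  [-3,  1,  0]
  [ 0, -3,  0]
  [ 0,  0, -3]
(up to reordering of blocks).

Per-block formulas:
  For a 1×1 block at λ = -3: exp(t · [-3]) = [e^(-3t)].
  For a 2×2 Jordan block J_2(-3): exp(t · J_2(-3)) = e^(-3t)·(I + t·N), where N is the 2×2 nilpotent shift.

After assembling e^{tJ} and conjugating by P, we get:

e^{tM} =
  [4*t*exp(-3*t) + exp(-3*t), 3*t*exp(-3*t), -2*t*exp(-3*t)]
  [-8*t*exp(-3*t), -6*t*exp(-3*t) + exp(-3*t), 4*t*exp(-3*t)]
  [-4*t*exp(-3*t), -3*t*exp(-3*t), 2*t*exp(-3*t) + exp(-3*t)]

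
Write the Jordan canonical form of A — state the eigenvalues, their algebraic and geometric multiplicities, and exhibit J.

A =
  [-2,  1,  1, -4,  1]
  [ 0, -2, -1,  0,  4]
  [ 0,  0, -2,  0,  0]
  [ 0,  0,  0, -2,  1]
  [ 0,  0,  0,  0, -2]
J_3(-2) ⊕ J_2(-2)

The characteristic polynomial is
  det(x·I − A) = x^5 + 10*x^4 + 40*x^3 + 80*x^2 + 80*x + 32 = (x + 2)^5

Eigenvalues and multiplicities (the geometric multiplicity of λ is n − rank(A − λI), which equals the number of Jordan blocks for λ):
  λ = -2: algebraic multiplicity = 5, geometric multiplicity = 2

Determining the block sizes for each eigenvalue:
  λ = -2: with am = 5 and gm = 2, the partition is not yet determined (e.g. several partitions of 5 into 2 parts exist). Let N = A − (-2)·I. Computing rank(N^1) = 3, rank(N^2) = 1, rank(N^3) = 0; the number of blocks of size ≥ j is rank(N^{j−1}) − rank(N^j), giving [2, 2, 1]. So we have 1 block(s) of size 3, 1 block(s) of size 2 → block sizes [3, 2]

Assembling the blocks gives a Jordan form
J =
  [-2,  1,  0,  0,  0]
  [ 0, -2,  1,  0,  0]
  [ 0,  0, -2,  0,  0]
  [ 0,  0,  0, -2,  1]
  [ 0,  0,  0,  0, -2]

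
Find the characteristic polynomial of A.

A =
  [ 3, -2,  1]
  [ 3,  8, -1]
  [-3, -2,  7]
x^3 - 18*x^2 + 108*x - 216

Expanding det(x·I − A) (e.g. by cofactor expansion or by noting that A is similar to its Jordan form J, which has the same characteristic polynomial as A) gives
  χ_A(x) = x^3 - 18*x^2 + 108*x - 216
which factors as (x - 6)^3. The eigenvalues (with algebraic multiplicities) are λ = 6 with multiplicity 3.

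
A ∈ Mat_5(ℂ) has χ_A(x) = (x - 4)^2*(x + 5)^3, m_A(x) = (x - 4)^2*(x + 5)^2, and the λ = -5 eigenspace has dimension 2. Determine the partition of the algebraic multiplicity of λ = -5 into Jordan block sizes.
Block sizes for λ = -5: [2, 1]

Step 1 — from the characteristic polynomial, algebraic multiplicity of λ = -5 is 3. From dim ker(A − (-5)·I) = 2, there are exactly 2 Jordan blocks for λ = -5.
Step 2 — from the minimal polynomial, the factor (x + 5)^2 tells us the largest block for λ = -5 has size 2.
Step 3 — with total size 3, 2 blocks, and largest block 2, the block sizes (in nonincreasing order) are [2, 1].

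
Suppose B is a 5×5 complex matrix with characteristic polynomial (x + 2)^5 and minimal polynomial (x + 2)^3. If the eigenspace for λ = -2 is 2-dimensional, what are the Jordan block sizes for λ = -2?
Block sizes for λ = -2: [3, 2]

Step 1 — from the characteristic polynomial, algebraic multiplicity of λ = -2 is 5. From dim ker(B − (-2)·I) = 2, there are exactly 2 Jordan blocks for λ = -2.
Step 2 — from the minimal polynomial, the factor (x + 2)^3 tells us the largest block for λ = -2 has size 3.
Step 3 — with total size 5, 2 blocks, and largest block 3, the block sizes (in nonincreasing order) are [3, 2].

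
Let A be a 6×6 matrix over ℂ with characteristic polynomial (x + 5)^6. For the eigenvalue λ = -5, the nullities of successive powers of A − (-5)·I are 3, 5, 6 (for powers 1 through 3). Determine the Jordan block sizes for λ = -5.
Block sizes for λ = -5: [3, 2, 1]

From the dimensions of kernels of powers, the number of Jordan blocks of size at least j is d_j − d_{j−1} where d_j = dim ker(N^j) (with d_0 = 0). Computing the differences gives [3, 2, 1].
The number of blocks of size exactly k is (#blocks of size ≥ k) − (#blocks of size ≥ k + 1), so the partition is: 1 block(s) of size 1, 1 block(s) of size 2, 1 block(s) of size 3.
In nonincreasing order the block sizes are [3, 2, 1].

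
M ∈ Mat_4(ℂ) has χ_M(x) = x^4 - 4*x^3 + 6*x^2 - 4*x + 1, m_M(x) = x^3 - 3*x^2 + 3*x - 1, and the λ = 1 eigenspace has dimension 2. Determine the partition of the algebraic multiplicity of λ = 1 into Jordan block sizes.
Block sizes for λ = 1: [3, 1]

Step 1 — from the characteristic polynomial, algebraic multiplicity of λ = 1 is 4. From dim ker(M − (1)·I) = 2, there are exactly 2 Jordan blocks for λ = 1.
Step 2 — from the minimal polynomial, the factor (x − 1)^3 tells us the largest block for λ = 1 has size 3.
Step 3 — with total size 4, 2 blocks, and largest block 3, the block sizes (in nonincreasing order) are [3, 1].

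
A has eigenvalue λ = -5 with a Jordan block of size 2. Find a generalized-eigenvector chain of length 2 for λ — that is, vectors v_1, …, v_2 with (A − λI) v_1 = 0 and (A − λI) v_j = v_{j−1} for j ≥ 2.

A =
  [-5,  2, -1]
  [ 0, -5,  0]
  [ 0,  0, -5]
A Jordan chain for λ = -5 of length 2:
v_1 = (2, 0, 0)ᵀ
v_2 = (0, 1, 0)ᵀ

Let N = A − (-5)·I. We want v_2 with N^2 v_2 = 0 but N^1 v_2 ≠ 0; then v_{j-1} := N · v_j for j = 2, …, 2.

Pick v_2 = (0, 1, 0)ᵀ.
Then v_1 = N · v_2 = (2, 0, 0)ᵀ.

Sanity check: (A − (-5)·I) v_1 = (0, 0, 0)ᵀ = 0. ✓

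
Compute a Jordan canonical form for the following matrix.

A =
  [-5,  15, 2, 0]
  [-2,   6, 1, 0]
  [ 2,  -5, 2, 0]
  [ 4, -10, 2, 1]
J_3(1) ⊕ J_1(1)

The characteristic polynomial is
  det(x·I − A) = x^4 - 4*x^3 + 6*x^2 - 4*x + 1 = (x - 1)^4

Eigenvalues and multiplicities (the geometric multiplicity of λ is n − rank(A − λI), which equals the number of Jordan blocks for λ):
  λ = 1: algebraic multiplicity = 4, geometric multiplicity = 2

Determining the block sizes for each eigenvalue:
  λ = 1: with am = 4 and gm = 2, the partition is not yet determined (e.g. several partitions of 4 into 2 parts exist). Let N = A − (1)·I. Computing rank(N^1) = 2, rank(N^2) = 1, rank(N^3) = 0; the number of blocks of size ≥ j is rank(N^{j−1}) − rank(N^j), giving [2, 1, 1]. So we have 1 block(s) of size 3, 1 block(s) of size 1 → block sizes [3, 1]

Assembling the blocks gives a Jordan form
J =
  [1, 1, 0, 0]
  [0, 1, 1, 0]
  [0, 0, 1, 0]
  [0, 0, 0, 1]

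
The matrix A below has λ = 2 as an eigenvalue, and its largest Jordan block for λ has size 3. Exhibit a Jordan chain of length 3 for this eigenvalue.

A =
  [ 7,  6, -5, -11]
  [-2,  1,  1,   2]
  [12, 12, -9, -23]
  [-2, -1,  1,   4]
A Jordan chain for λ = 2 of length 3:
v_1 = (0, 1, -1, 1)ᵀ
v_2 = (-1, -1, 0, -1)ᵀ
v_3 = (1, -1, 0, 0)ᵀ

Let N = A − (2)·I. We want v_3 with N^3 v_3 = 0 but N^2 v_3 ≠ 0; then v_{j-1} := N · v_j for j = 3, …, 2.

Pick v_3 = (1, -1, 0, 0)ᵀ.
Then v_2 = N · v_3 = (-1, -1, 0, -1)ᵀ.
Then v_1 = N · v_2 = (0, 1, -1, 1)ᵀ.

Sanity check: (A − (2)·I) v_1 = (0, 0, 0, 0)ᵀ = 0. ✓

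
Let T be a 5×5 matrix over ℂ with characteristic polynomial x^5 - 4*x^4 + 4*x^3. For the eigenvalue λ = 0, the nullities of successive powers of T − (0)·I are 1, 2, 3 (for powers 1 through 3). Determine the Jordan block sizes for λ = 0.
Block sizes for λ = 0: [3]

From the dimensions of kernels of powers, the number of Jordan blocks of size at least j is d_j − d_{j−1} where d_j = dim ker(N^j) (with d_0 = 0). Computing the differences gives [1, 1, 1].
The number of blocks of size exactly k is (#blocks of size ≥ k) − (#blocks of size ≥ k + 1), so the partition is: 1 block(s) of size 3.
In nonincreasing order the block sizes are [3].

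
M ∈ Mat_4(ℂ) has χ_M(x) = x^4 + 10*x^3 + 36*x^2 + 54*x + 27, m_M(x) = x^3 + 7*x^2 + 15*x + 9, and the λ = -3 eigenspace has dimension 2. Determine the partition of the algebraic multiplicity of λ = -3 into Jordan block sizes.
Block sizes for λ = -3: [2, 1]

Step 1 — from the characteristic polynomial, algebraic multiplicity of λ = -3 is 3. From dim ker(M − (-3)·I) = 2, there are exactly 2 Jordan blocks for λ = -3.
Step 2 — from the minimal polynomial, the factor (x + 3)^2 tells us the largest block for λ = -3 has size 2.
Step 3 — with total size 3, 2 blocks, and largest block 2, the block sizes (in nonincreasing order) are [2, 1].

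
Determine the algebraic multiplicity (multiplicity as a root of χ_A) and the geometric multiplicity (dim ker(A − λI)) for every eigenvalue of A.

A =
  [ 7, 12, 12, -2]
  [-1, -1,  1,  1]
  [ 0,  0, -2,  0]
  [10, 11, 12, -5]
λ = -2: alg = 3, geom = 1; λ = 5: alg = 1, geom = 1

Step 1 — factor the characteristic polynomial to read off the algebraic multiplicities:
  χ_A(x) = (x - 5)*(x + 2)^3

Step 2 — compute geometric multiplicities via the rank-nullity identity g(λ) = n − rank(A − λI):
  rank(A − (-2)·I) = 3, so dim ker(A − (-2)·I) = n − 3 = 1
  rank(A − (5)·I) = 3, so dim ker(A − (5)·I) = n − 3 = 1

Summary:
  λ = -2: algebraic multiplicity = 3, geometric multiplicity = 1
  λ = 5: algebraic multiplicity = 1, geometric multiplicity = 1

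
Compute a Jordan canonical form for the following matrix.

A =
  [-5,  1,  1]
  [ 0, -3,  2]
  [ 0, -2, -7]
J_2(-5) ⊕ J_1(-5)

The characteristic polynomial is
  det(x·I − A) = x^3 + 15*x^2 + 75*x + 125 = (x + 5)^3

Eigenvalues and multiplicities (the geometric multiplicity of λ is n − rank(A − λI), which equals the number of Jordan blocks for λ):
  λ = -5: algebraic multiplicity = 3, geometric multiplicity = 2

Determining the block sizes for each eigenvalue:
  λ = -5: 2 blocks summing to 3 forces exactly one block of size 2 and the rest size 1 → block sizes [2, 1]

Assembling the blocks gives a Jordan form
J =
  [-5,  1,  0]
  [ 0, -5,  0]
  [ 0,  0, -5]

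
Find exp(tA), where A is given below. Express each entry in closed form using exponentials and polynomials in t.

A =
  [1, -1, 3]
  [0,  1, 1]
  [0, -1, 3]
e^{tA} =
  [exp(t), -2*t*exp(2*t) + exp(2*t) - exp(t), 2*t*exp(2*t) + exp(2*t) - exp(t)]
  [0, -t*exp(2*t) + exp(2*t), t*exp(2*t)]
  [0, -t*exp(2*t), t*exp(2*t) + exp(2*t)]

Strategy: write A = P · J · P⁻¹ where J is a Jordan canonical form, so e^{tA} = P · e^{tJ} · P⁻¹, and e^{tJ} can be computed block-by-block.

A has Jordan form
J =
  [1, 0, 0]
  [0, 2, 1]
  [0, 0, 2]
(up to reordering of blocks).

Per-block formulas:
  For a 2×2 Jordan block J_2(2): exp(t · J_2(2)) = e^(2t)·(I + t·N), where N is the 2×2 nilpotent shift.
  For a 1×1 block at λ = 1: exp(t · [1]) = [e^(1t)].

After assembling e^{tJ} and conjugating by P, we get:

e^{tA} =
  [exp(t), -2*t*exp(2*t) + exp(2*t) - exp(t), 2*t*exp(2*t) + exp(2*t) - exp(t)]
  [0, -t*exp(2*t) + exp(2*t), t*exp(2*t)]
  [0, -t*exp(2*t), t*exp(2*t) + exp(2*t)]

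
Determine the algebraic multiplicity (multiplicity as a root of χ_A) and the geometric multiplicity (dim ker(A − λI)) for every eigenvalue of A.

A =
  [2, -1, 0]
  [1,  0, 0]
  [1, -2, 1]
λ = 1: alg = 3, geom = 1

Step 1 — factor the characteristic polynomial to read off the algebraic multiplicities:
  χ_A(x) = (x - 1)^3

Step 2 — compute geometric multiplicities via the rank-nullity identity g(λ) = n − rank(A − λI):
  rank(A − (1)·I) = 2, so dim ker(A − (1)·I) = n − 2 = 1

Summary:
  λ = 1: algebraic multiplicity = 3, geometric multiplicity = 1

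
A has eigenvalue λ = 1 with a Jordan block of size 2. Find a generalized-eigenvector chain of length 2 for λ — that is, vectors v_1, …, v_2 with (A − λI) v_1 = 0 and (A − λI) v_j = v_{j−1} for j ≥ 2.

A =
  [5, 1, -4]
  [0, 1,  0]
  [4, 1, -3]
A Jordan chain for λ = 1 of length 2:
v_1 = (4, 0, 4)ᵀ
v_2 = (1, 0, 0)ᵀ

Let N = A − (1)·I. We want v_2 with N^2 v_2 = 0 but N^1 v_2 ≠ 0; then v_{j-1} := N · v_j for j = 2, …, 2.

Pick v_2 = (1, 0, 0)ᵀ.
Then v_1 = N · v_2 = (4, 0, 4)ᵀ.

Sanity check: (A − (1)·I) v_1 = (0, 0, 0)ᵀ = 0. ✓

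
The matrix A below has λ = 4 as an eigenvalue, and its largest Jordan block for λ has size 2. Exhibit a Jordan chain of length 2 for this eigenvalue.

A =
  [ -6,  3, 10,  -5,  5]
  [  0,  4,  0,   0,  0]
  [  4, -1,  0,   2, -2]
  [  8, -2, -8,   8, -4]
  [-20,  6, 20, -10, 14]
A Jordan chain for λ = 4 of length 2:
v_1 = (-10, 0, 4, 8, -20)ᵀ
v_2 = (1, 0, 0, 0, 0)ᵀ

Let N = A − (4)·I. We want v_2 with N^2 v_2 = 0 but N^1 v_2 ≠ 0; then v_{j-1} := N · v_j for j = 2, …, 2.

Pick v_2 = (1, 0, 0, 0, 0)ᵀ.
Then v_1 = N · v_2 = (-10, 0, 4, 8, -20)ᵀ.

Sanity check: (A − (4)·I) v_1 = (0, 0, 0, 0, 0)ᵀ = 0. ✓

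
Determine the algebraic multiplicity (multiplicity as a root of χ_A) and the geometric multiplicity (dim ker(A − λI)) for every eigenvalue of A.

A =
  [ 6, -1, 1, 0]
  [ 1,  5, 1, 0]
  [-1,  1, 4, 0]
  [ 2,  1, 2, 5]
λ = 5: alg = 4, geom = 2

Step 1 — factor the characteristic polynomial to read off the algebraic multiplicities:
  χ_A(x) = (x - 5)^4

Step 2 — compute geometric multiplicities via the rank-nullity identity g(λ) = n − rank(A − λI):
  rank(A − (5)·I) = 2, so dim ker(A − (5)·I) = n − 2 = 2

Summary:
  λ = 5: algebraic multiplicity = 4, geometric multiplicity = 2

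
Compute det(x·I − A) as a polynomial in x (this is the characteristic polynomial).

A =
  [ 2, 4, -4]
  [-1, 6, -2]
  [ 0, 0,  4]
x^3 - 12*x^2 + 48*x - 64

Expanding det(x·I − A) (e.g. by cofactor expansion or by noting that A is similar to its Jordan form J, which has the same characteristic polynomial as A) gives
  χ_A(x) = x^3 - 12*x^2 + 48*x - 64
which factors as (x - 4)^3. The eigenvalues (with algebraic multiplicities) are λ = 4 with multiplicity 3.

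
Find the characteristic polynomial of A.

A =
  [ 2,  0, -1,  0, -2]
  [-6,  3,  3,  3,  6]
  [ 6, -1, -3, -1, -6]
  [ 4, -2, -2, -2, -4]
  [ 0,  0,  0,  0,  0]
x^5

Expanding det(x·I − A) (e.g. by cofactor expansion or by noting that A is similar to its Jordan form J, which has the same characteristic polynomial as A) gives
  χ_A(x) = x^5
which factors as x^5. The eigenvalues (with algebraic multiplicities) are λ = 0 with multiplicity 5.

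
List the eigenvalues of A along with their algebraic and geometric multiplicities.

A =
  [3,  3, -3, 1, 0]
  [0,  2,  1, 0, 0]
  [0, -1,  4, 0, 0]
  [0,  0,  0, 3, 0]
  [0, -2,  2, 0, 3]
λ = 3: alg = 5, geom = 3

Step 1 — factor the characteristic polynomial to read off the algebraic multiplicities:
  χ_A(x) = (x - 3)^5

Step 2 — compute geometric multiplicities via the rank-nullity identity g(λ) = n − rank(A − λI):
  rank(A − (3)·I) = 2, so dim ker(A − (3)·I) = n − 2 = 3

Summary:
  λ = 3: algebraic multiplicity = 5, geometric multiplicity = 3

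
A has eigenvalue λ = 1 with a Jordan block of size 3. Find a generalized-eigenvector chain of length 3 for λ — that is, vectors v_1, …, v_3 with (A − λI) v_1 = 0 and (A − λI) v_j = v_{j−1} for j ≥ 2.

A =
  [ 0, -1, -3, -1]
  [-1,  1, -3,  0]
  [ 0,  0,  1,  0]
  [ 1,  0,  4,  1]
A Jordan chain for λ = 1 of length 3:
v_1 = (0, -1, 0, 1)ᵀ
v_2 = (1, 1, 0, -2)ᵀ
v_3 = (2, 0, -1, 0)ᵀ

Let N = A − (1)·I. We want v_3 with N^3 v_3 = 0 but N^2 v_3 ≠ 0; then v_{j-1} := N · v_j for j = 3, …, 2.

Pick v_3 = (2, 0, -1, 0)ᵀ.
Then v_2 = N · v_3 = (1, 1, 0, -2)ᵀ.
Then v_1 = N · v_2 = (0, -1, 0, 1)ᵀ.

Sanity check: (A − (1)·I) v_1 = (0, 0, 0, 0)ᵀ = 0. ✓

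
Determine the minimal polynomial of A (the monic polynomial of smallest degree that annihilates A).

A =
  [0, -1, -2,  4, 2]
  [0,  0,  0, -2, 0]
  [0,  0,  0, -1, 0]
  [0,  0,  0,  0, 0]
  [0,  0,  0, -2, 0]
x^2

The characteristic polynomial is χ_A(x) = x^5, so the eigenvalues are known. The minimal polynomial is
  m_A(x) = Π_λ (x − λ)^{k_λ}
where k_λ is the size of the *largest* Jordan block for λ (equivalently, the smallest k with (A − λI)^k v = 0 for every generalised eigenvector v of λ).

  λ = 0: largest Jordan block has size 2, contributing (x − 0)^2

So m_A(x) = x^2 = x^2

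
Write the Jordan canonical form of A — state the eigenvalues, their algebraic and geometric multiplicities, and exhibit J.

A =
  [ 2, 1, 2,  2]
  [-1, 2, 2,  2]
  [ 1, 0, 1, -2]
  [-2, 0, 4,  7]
J_3(3) ⊕ J_1(3)

The characteristic polynomial is
  det(x·I − A) = x^4 - 12*x^3 + 54*x^2 - 108*x + 81 = (x - 3)^4

Eigenvalues and multiplicities (the geometric multiplicity of λ is n − rank(A − λI), which equals the number of Jordan blocks for λ):
  λ = 3: algebraic multiplicity = 4, geometric multiplicity = 2

Determining the block sizes for each eigenvalue:
  λ = 3: with am = 4 and gm = 2, the partition is not yet determined (e.g. several partitions of 4 into 2 parts exist). Let N = A − (3)·I. Computing rank(N^1) = 2, rank(N^2) = 1, rank(N^3) = 0; the number of blocks of size ≥ j is rank(N^{j−1}) − rank(N^j), giving [2, 1, 1]. So we have 1 block(s) of size 3, 1 block(s) of size 1 → block sizes [3, 1]

Assembling the blocks gives a Jordan form
J =
  [3, 1, 0, 0]
  [0, 3, 1, 0]
  [0, 0, 3, 0]
  [0, 0, 0, 3]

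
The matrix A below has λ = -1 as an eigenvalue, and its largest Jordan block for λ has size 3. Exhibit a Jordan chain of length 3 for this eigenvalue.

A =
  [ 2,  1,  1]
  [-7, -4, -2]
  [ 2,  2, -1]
A Jordan chain for λ = -1 of length 3:
v_1 = (4, -4, -8)ᵀ
v_2 = (3, -7, 2)ᵀ
v_3 = (1, 0, 0)ᵀ

Let N = A − (-1)·I. We want v_3 with N^3 v_3 = 0 but N^2 v_3 ≠ 0; then v_{j-1} := N · v_j for j = 3, …, 2.

Pick v_3 = (1, 0, 0)ᵀ.
Then v_2 = N · v_3 = (3, -7, 2)ᵀ.
Then v_1 = N · v_2 = (4, -4, -8)ᵀ.

Sanity check: (A − (-1)·I) v_1 = (0, 0, 0)ᵀ = 0. ✓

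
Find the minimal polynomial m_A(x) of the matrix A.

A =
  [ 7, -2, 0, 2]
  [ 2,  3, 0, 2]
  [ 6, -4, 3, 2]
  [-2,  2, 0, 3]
x^2 - 8*x + 15

The characteristic polynomial is χ_A(x) = (x - 5)^2*(x - 3)^2, so the eigenvalues are known. The minimal polynomial is
  m_A(x) = Π_λ (x − λ)^{k_λ}
where k_λ is the size of the *largest* Jordan block for λ (equivalently, the smallest k with (A − λI)^k v = 0 for every generalised eigenvector v of λ).

  λ = 3: largest Jordan block has size 1, contributing (x − 3)
  λ = 5: largest Jordan block has size 1, contributing (x − 5)

So m_A(x) = (x - 5)*(x - 3) = x^2 - 8*x + 15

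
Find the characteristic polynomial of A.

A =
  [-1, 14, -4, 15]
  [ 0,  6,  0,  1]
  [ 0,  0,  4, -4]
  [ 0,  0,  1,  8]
x^4 - 17*x^3 + 90*x^2 - 108*x - 216

Expanding det(x·I − A) (e.g. by cofactor expansion or by noting that A is similar to its Jordan form J, which has the same characteristic polynomial as A) gives
  χ_A(x) = x^4 - 17*x^3 + 90*x^2 - 108*x - 216
which factors as (x - 6)^3*(x + 1). The eigenvalues (with algebraic multiplicities) are λ = -1 with multiplicity 1, λ = 6 with multiplicity 3.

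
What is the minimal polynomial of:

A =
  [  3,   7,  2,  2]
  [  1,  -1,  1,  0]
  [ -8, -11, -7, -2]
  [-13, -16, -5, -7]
x^3 + 9*x^2 + 27*x + 27

The characteristic polynomial is χ_A(x) = (x + 3)^4, so the eigenvalues are known. The minimal polynomial is
  m_A(x) = Π_λ (x − λ)^{k_λ}
where k_λ is the size of the *largest* Jordan block for λ (equivalently, the smallest k with (A − λI)^k v = 0 for every generalised eigenvector v of λ).

  λ = -3: largest Jordan block has size 3, contributing (x + 3)^3

So m_A(x) = (x + 3)^3 = x^3 + 9*x^2 + 27*x + 27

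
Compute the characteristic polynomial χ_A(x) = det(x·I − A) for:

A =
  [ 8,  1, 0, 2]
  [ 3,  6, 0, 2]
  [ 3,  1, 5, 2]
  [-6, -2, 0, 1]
x^4 - 20*x^3 + 150*x^2 - 500*x + 625

Expanding det(x·I − A) (e.g. by cofactor expansion or by noting that A is similar to its Jordan form J, which has the same characteristic polynomial as A) gives
  χ_A(x) = x^4 - 20*x^3 + 150*x^2 - 500*x + 625
which factors as (x - 5)^4. The eigenvalues (with algebraic multiplicities) are λ = 5 with multiplicity 4.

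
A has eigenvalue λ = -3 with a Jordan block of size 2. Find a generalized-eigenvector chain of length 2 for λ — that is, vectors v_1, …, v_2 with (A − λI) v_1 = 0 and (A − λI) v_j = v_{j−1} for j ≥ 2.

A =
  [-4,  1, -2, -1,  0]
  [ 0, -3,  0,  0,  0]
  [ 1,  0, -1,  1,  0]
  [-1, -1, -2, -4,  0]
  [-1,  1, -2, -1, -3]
A Jordan chain for λ = -3 of length 2:
v_1 = (-1, 0, 1, -1, -1)ᵀ
v_2 = (1, 0, 0, 0, 0)ᵀ

Let N = A − (-3)·I. We want v_2 with N^2 v_2 = 0 but N^1 v_2 ≠ 0; then v_{j-1} := N · v_j for j = 2, …, 2.

Pick v_2 = (1, 0, 0, 0, 0)ᵀ.
Then v_1 = N · v_2 = (-1, 0, 1, -1, -1)ᵀ.

Sanity check: (A − (-3)·I) v_1 = (0, 0, 0, 0, 0)ᵀ = 0. ✓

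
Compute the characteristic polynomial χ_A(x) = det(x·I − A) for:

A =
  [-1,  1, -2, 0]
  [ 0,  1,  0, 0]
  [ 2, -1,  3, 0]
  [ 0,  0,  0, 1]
x^4 - 4*x^3 + 6*x^2 - 4*x + 1

Expanding det(x·I − A) (e.g. by cofactor expansion or by noting that A is similar to its Jordan form J, which has the same characteristic polynomial as A) gives
  χ_A(x) = x^4 - 4*x^3 + 6*x^2 - 4*x + 1
which factors as (x - 1)^4. The eigenvalues (with algebraic multiplicities) are λ = 1 with multiplicity 4.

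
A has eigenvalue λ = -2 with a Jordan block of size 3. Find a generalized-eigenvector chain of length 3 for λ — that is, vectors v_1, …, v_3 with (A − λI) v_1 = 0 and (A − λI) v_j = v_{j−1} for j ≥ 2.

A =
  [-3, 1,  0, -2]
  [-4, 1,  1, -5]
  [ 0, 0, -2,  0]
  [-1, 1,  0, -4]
A Jordan chain for λ = -2 of length 3:
v_1 = (-1, -3, 0, -1)ᵀ
v_2 = (-1, -4, 0, -1)ᵀ
v_3 = (1, 0, 0, 0)ᵀ

Let N = A − (-2)·I. We want v_3 with N^3 v_3 = 0 but N^2 v_3 ≠ 0; then v_{j-1} := N · v_j for j = 3, …, 2.

Pick v_3 = (1, 0, 0, 0)ᵀ.
Then v_2 = N · v_3 = (-1, -4, 0, -1)ᵀ.
Then v_1 = N · v_2 = (-1, -3, 0, -1)ᵀ.

Sanity check: (A − (-2)·I) v_1 = (0, 0, 0, 0)ᵀ = 0. ✓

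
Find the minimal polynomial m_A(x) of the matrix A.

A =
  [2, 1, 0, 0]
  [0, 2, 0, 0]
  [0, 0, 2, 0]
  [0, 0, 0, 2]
x^2 - 4*x + 4

The characteristic polynomial is χ_A(x) = (x - 2)^4, so the eigenvalues are known. The minimal polynomial is
  m_A(x) = Π_λ (x − λ)^{k_λ}
where k_λ is the size of the *largest* Jordan block for λ (equivalently, the smallest k with (A − λI)^k v = 0 for every generalised eigenvector v of λ).

  λ = 2: largest Jordan block has size 2, contributing (x − 2)^2

So m_A(x) = (x - 2)^2 = x^2 - 4*x + 4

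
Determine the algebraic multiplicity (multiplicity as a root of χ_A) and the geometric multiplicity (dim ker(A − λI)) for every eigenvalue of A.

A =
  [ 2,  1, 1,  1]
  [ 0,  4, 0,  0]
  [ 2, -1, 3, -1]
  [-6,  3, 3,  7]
λ = 4: alg = 4, geom = 3

Step 1 — factor the characteristic polynomial to read off the algebraic multiplicities:
  χ_A(x) = (x - 4)^4

Step 2 — compute geometric multiplicities via the rank-nullity identity g(λ) = n − rank(A − λI):
  rank(A − (4)·I) = 1, so dim ker(A − (4)·I) = n − 1 = 3

Summary:
  λ = 4: algebraic multiplicity = 4, geometric multiplicity = 3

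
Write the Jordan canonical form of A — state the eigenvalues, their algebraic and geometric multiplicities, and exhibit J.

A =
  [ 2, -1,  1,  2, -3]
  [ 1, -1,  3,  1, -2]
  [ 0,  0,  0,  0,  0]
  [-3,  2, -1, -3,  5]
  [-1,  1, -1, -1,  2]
J_3(0) ⊕ J_2(0)

The characteristic polynomial is
  det(x·I − A) = x^5

Eigenvalues and multiplicities (the geometric multiplicity of λ is n − rank(A − λI), which equals the number of Jordan blocks for λ):
  λ = 0: algebraic multiplicity = 5, geometric multiplicity = 2

Determining the block sizes for each eigenvalue:
  λ = 0: with am = 5 and gm = 2, the partition is not yet determined (e.g. several partitions of 5 into 2 parts exist). Let N = A − (0)·I. Computing rank(N^1) = 3, rank(N^2) = 1, rank(N^3) = 0; the number of blocks of size ≥ j is rank(N^{j−1}) − rank(N^j), giving [2, 2, 1]. So we have 1 block(s) of size 3, 1 block(s) of size 2 → block sizes [3, 2]

Assembling the blocks gives a Jordan form
J =
  [0, 1, 0, 0, 0]
  [0, 0, 1, 0, 0]
  [0, 0, 0, 0, 0]
  [0, 0, 0, 0, 1]
  [0, 0, 0, 0, 0]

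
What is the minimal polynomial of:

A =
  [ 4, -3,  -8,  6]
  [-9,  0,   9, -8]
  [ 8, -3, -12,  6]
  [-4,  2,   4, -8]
x^3 + 12*x^2 + 48*x + 64

The characteristic polynomial is χ_A(x) = (x + 4)^4, so the eigenvalues are known. The minimal polynomial is
  m_A(x) = Π_λ (x − λ)^{k_λ}
where k_λ is the size of the *largest* Jordan block for λ (equivalently, the smallest k with (A − λI)^k v = 0 for every generalised eigenvector v of λ).

  λ = -4: largest Jordan block has size 3, contributing (x + 4)^3

So m_A(x) = (x + 4)^3 = x^3 + 12*x^2 + 48*x + 64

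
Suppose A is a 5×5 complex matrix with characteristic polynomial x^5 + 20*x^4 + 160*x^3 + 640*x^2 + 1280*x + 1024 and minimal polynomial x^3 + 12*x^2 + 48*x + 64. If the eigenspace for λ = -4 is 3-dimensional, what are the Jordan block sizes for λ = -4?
Block sizes for λ = -4: [3, 1, 1]

Step 1 — from the characteristic polynomial, algebraic multiplicity of λ = -4 is 5. From dim ker(A − (-4)·I) = 3, there are exactly 3 Jordan blocks for λ = -4.
Step 2 — from the minimal polynomial, the factor (x + 4)^3 tells us the largest block for λ = -4 has size 3.
Step 3 — with total size 5, 3 blocks, and largest block 3, the block sizes (in nonincreasing order) are [3, 1, 1].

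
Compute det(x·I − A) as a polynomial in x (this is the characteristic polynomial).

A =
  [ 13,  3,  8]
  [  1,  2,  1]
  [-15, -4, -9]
x^3 - 6*x^2 + 12*x - 8

Expanding det(x·I − A) (e.g. by cofactor expansion or by noting that A is similar to its Jordan form J, which has the same characteristic polynomial as A) gives
  χ_A(x) = x^3 - 6*x^2 + 12*x - 8
which factors as (x - 2)^3. The eigenvalues (with algebraic multiplicities) are λ = 2 with multiplicity 3.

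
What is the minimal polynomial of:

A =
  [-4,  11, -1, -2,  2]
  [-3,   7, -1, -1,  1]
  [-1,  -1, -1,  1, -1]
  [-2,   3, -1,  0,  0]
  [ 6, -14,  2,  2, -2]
x^2

The characteristic polynomial is χ_A(x) = x^5, so the eigenvalues are known. The minimal polynomial is
  m_A(x) = Π_λ (x − λ)^{k_λ}
where k_λ is the size of the *largest* Jordan block for λ (equivalently, the smallest k with (A − λI)^k v = 0 for every generalised eigenvector v of λ).

  λ = 0: largest Jordan block has size 2, contributing (x − 0)^2

So m_A(x) = x^2 = x^2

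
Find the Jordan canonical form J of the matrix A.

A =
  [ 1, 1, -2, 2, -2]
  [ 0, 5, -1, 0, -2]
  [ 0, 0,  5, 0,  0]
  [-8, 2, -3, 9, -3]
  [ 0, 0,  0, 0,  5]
J_3(5) ⊕ J_2(5)

The characteristic polynomial is
  det(x·I − A) = x^5 - 25*x^4 + 250*x^3 - 1250*x^2 + 3125*x - 3125 = (x - 5)^5

Eigenvalues and multiplicities (the geometric multiplicity of λ is n − rank(A − λI), which equals the number of Jordan blocks for λ):
  λ = 5: algebraic multiplicity = 5, geometric multiplicity = 2

Determining the block sizes for each eigenvalue:
  λ = 5: with am = 5 and gm = 2, the partition is not yet determined (e.g. several partitions of 5 into 2 parts exist). Let N = A − (5)·I. Computing rank(N^1) = 3, rank(N^2) = 1, rank(N^3) = 0; the number of blocks of size ≥ j is rank(N^{j−1}) − rank(N^j), giving [2, 2, 1]. So we have 1 block(s) of size 3, 1 block(s) of size 2 → block sizes [3, 2]

Assembling the blocks gives a Jordan form
J =
  [5, 1, 0, 0, 0]
  [0, 5, 1, 0, 0]
  [0, 0, 5, 0, 0]
  [0, 0, 0, 5, 1]
  [0, 0, 0, 0, 5]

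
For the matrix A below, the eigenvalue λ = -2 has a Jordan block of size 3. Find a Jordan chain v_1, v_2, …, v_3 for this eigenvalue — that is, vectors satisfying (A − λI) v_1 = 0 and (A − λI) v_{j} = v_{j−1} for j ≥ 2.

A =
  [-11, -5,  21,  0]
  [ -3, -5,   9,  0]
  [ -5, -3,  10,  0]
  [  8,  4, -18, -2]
A Jordan chain for λ = -2 of length 3:
v_1 = (-9, -9, -6, 6)ᵀ
v_2 = (-9, -3, -5, 8)ᵀ
v_3 = (1, 0, 0, 0)ᵀ

Let N = A − (-2)·I. We want v_3 with N^3 v_3 = 0 but N^2 v_3 ≠ 0; then v_{j-1} := N · v_j for j = 3, …, 2.

Pick v_3 = (1, 0, 0, 0)ᵀ.
Then v_2 = N · v_3 = (-9, -3, -5, 8)ᵀ.
Then v_1 = N · v_2 = (-9, -9, -6, 6)ᵀ.

Sanity check: (A − (-2)·I) v_1 = (0, 0, 0, 0)ᵀ = 0. ✓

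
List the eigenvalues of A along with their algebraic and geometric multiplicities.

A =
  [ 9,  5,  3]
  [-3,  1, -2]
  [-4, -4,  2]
λ = 4: alg = 3, geom = 1

Step 1 — factor the characteristic polynomial to read off the algebraic multiplicities:
  χ_A(x) = (x - 4)^3

Step 2 — compute geometric multiplicities via the rank-nullity identity g(λ) = n − rank(A − λI):
  rank(A − (4)·I) = 2, so dim ker(A − (4)·I) = n − 2 = 1

Summary:
  λ = 4: algebraic multiplicity = 3, geometric multiplicity = 1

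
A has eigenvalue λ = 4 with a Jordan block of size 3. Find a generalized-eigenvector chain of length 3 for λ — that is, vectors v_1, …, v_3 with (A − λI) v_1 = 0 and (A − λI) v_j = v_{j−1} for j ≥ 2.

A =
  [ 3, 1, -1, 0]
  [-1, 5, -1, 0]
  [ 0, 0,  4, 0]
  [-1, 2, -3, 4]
A Jordan chain for λ = 4 of length 3:
v_1 = (0, 0, 0, -1)ᵀ
v_2 = (-1, -1, 0, -1)ᵀ
v_3 = (1, 0, 0, 0)ᵀ

Let N = A − (4)·I. We want v_3 with N^3 v_3 = 0 but N^2 v_3 ≠ 0; then v_{j-1} := N · v_j for j = 3, …, 2.

Pick v_3 = (1, 0, 0, 0)ᵀ.
Then v_2 = N · v_3 = (-1, -1, 0, -1)ᵀ.
Then v_1 = N · v_2 = (0, 0, 0, -1)ᵀ.

Sanity check: (A − (4)·I) v_1 = (0, 0, 0, 0)ᵀ = 0. ✓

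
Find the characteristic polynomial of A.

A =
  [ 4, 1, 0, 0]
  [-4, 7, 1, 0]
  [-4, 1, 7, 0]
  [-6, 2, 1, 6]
x^4 - 24*x^3 + 216*x^2 - 864*x + 1296

Expanding det(x·I − A) (e.g. by cofactor expansion or by noting that A is similar to its Jordan form J, which has the same characteristic polynomial as A) gives
  χ_A(x) = x^4 - 24*x^3 + 216*x^2 - 864*x + 1296
which factors as (x - 6)^4. The eigenvalues (with algebraic multiplicities) are λ = 6 with multiplicity 4.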